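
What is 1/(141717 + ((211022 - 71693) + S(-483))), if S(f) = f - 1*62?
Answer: 1/280501 ≈ 3.5650e-6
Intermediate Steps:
S(f) = -62 + f (S(f) = f - 62 = -62 + f)
1/(141717 + ((211022 - 71693) + S(-483))) = 1/(141717 + ((211022 - 71693) + (-62 - 483))) = 1/(141717 + (139329 - 545)) = 1/(141717 + 138784) = 1/280501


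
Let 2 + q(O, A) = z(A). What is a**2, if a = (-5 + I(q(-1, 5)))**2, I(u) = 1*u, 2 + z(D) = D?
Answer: 256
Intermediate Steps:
z(D) = -2 + D
q(O, A) = -4 + A (q(O, A) = -2 + (-2 + A) = -4 + A)
I(u) = u
a = 16 (a = (-5 + (-4 + 5))**2 = (-5 + 1)**2 = (-4)**2 = 16)
a**2 = 16**2 = 256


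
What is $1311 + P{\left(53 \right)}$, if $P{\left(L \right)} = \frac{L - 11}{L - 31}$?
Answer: $\frac{14442}{11} \approx 1312.9$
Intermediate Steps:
$P{\left(L \right)} = \frac{-11 + L}{-31 + L}$
$1311 + P{\left(53 \right)} = 1311 + \frac{-11 + 53}{-31 + 53} = 1311 + \frac{1}{22} \cdot 42 = 1311 + \frac{21}{11} = \frac{14442}{11}$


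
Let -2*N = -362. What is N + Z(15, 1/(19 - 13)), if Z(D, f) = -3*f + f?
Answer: 542/3 ≈ 180.67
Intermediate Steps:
Z(D, f) = -2*f
N = 181 (N = -½*(-362) = 181)
N + Z(15, 1/(19 - 13)) = 181 - 2/(19 - 13) = 181 - 2/6 = 181 - 2*⅙ = 181 - ⅓ = 542/3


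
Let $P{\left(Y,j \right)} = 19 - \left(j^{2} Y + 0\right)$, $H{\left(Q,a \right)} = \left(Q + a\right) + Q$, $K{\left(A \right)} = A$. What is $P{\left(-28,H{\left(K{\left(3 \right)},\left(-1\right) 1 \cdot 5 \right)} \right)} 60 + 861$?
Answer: $3681$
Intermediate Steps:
$H{\left(Q,a \right)} = a + 2 Q$
$P{\left(Y,j \right)} = 19 - Y j^{2}$ ($P{\left(Y,j \right)} = 19 - \left(Y j^{2} + 0\right) = 19 - Y j^{2}$)
$P{\left(-28,H{\left(K{\left(3 \right)},\left(-1\right) 1 \cdot 5 \right)} \right)} 60 + 861 = \left(19 - - 28 \left(\left(-1\right) 1 \cdot 5 + 2 \cdot 3\right)^{2}\right) 60 + 861 = \left(19 - - 28 \left(\left(-1\right) 5 + 6\right)^{2}\right) 60 + 861 = \left(19 - - 28 \left(-5 + 6\right)^{2}\right) 60 + 861 = \left(19 - - 28 \cdot 1^{2}\right) 60 + 861 = \left(19 - \left(-28\right) 1\right) 60 + 861 = \left(19 + 28\right) 60 + 861 = 47 \cdot 60 + 861 = 2820 + 861 = 3681$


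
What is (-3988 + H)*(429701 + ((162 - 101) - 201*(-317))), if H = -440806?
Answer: -219496498326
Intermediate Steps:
(-3988 + H)*(429701 + ((162 - 101) - 201*(-317))) = (-3988 - 440806)*(429701 + ((162 - 101) - 201*(-317))) = -444794*(429701 + (61 + 63717)) = -444794*(429701 + 63778) = -444794*493479 = -219496498326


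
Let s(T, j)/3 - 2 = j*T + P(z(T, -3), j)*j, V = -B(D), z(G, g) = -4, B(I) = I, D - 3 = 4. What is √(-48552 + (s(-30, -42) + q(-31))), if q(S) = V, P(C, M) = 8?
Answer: I*√45781 ≈ 213.96*I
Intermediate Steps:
D = 7 (D = 3 + 4 = 7)
V = -7 (V = -1*7 = -7)
q(S) = -7
s(T, j) = 6 + 24*j + 3*T*j (s(T, j) = 6 + 3*(j*T + 8*j) = 6 + 3*(T*j + 8*j) = 6 + 3*(8*j + T*j) = 6 + (24*j + 3*T*j) = 6 + 24*j + 3*T*j)
√(-48552 + (s(-30, -42) + q(-31))) = √(-48552 + ((6 + 24*(-42) + 3*(-30)*(-42)) - 7)) = √(-48552 + ((6 - 1008 + 3780) - 7)) = √(-48552 + (2778 - 7)) = √(-48552 + 2771) = √(-45781) = I*√45781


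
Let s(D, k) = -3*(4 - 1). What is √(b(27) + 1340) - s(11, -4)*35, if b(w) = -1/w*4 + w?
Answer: 315 + 11*√915/9 ≈ 351.97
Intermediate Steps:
b(w) = w - 4/w (b(w) = -4/w + w = w - 4/w)
s(D, k) = -9 (s(D, k) = -3*3 = -9)
√(b(27) + 1340) - s(11, -4)*35 = √((27 - 4/27) + 1340) - (-9)*35 = √((27 - 4*1/27) + 1340) - 1*(-315) = √((27 - 4/27) + 1340) + 315 = √(725/27 + 1340) + 315 = √(36905/27) + 315 = 11*√915/9 + 315 = 315 + 11*√915/9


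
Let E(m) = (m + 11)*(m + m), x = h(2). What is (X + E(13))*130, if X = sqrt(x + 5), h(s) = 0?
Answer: 81120 + 130*sqrt(5) ≈ 81411.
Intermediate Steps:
x = 0
X = sqrt(5) (X = sqrt(0 + 5) = sqrt(5) ≈ 2.2361)
E(m) = 2*m*(11 + m) (E(m) = (11 + m)*(2*m) = 2*m*(11 + m))
(X + E(13))*130 = (sqrt(5) + 2*13*(11 + 13))*130 = (sqrt(5) + 2*13*24)*130 = (sqrt(5) + 624)*130 = (624 + sqrt(5))*130 = 81120 + 130*sqrt(5)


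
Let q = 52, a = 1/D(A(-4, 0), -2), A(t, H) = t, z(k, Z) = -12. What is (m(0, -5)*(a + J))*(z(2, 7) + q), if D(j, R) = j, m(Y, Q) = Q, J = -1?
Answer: 250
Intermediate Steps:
a = -1/4 (a = 1/(-4) = -1/4 ≈ -0.25000)
(m(0, -5)*(a + J))*(z(2, 7) + q) = (-5*(-1/4 - 1))*(-12 + 52) = -5*(-5/4)*40 = (25/4)*40 = 250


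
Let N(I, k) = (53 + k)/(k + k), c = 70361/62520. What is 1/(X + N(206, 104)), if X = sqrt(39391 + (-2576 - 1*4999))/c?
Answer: -161669090002576/5380223740082227271 + 380634051932160*sqrt(7954)/5380223740082227271 ≈ 0.0062795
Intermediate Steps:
c = 70361/62520 (c = 70361*(1/62520) = 70361/62520 ≈ 1.1254)
N(I, k) = (53 + k)/(2*k) (N(I, k) = (53 + k)/((2*k)) = (53 + k)*(1/(2*k)) = (53 + k)/(2*k))
X = 125040*sqrt(7954)/70361 (X = sqrt(39391 + (-2576 - 1*4999))/(70361/62520) = sqrt(39391 + (-2576 - 4999))*(62520/70361) = sqrt(39391 - 7575)*(62520/70361) = sqrt(31816)*(62520/70361) = (2*sqrt(7954))*(62520/70361) = 125040*sqrt(7954)/70361 ≈ 158.49)
1/(X + N(206, 104)) = 1/(125040*sqrt(7954)/70361 + (1/2)*(53 + 104)/104) = 1/(125040*sqrt(7954)/70361 + (1/2)*(1/104)*157) = 1/(125040*sqrt(7954)/70361 + 157/208) = 1/(157/208 + 125040*sqrt(7954)/70361)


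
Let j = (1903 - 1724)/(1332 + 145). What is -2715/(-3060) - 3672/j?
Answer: -1106370577/36516 ≈ -30298.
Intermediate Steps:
j = 179/1477 ≈ 0.12119
-2715/(-3060) - 3672/j = -2715/(-3060) - 3672/179/1477 = -2715*(-1/3060) - 3672*1477/179 = 181/204 - 5423544/179 = -1106370577/36516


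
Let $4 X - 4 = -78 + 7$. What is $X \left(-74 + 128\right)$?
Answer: $- \frac{1809}{2} \approx -904.5$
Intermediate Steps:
$X = - \frac{67}{4}$ ($X = 1 + \frac{-78 + 7}{4} = 1 + \frac{1}{4} \left(-71\right) = 1 - \frac{71}{4} = - \frac{67}{4} \approx -16.75$)
$X \left(-74 + 128\right) = - \frac{67 \left(-74 + 128\right)}{4} = \left(- \frac{67}{4}\right) 54 = - \frac{1809}{2}$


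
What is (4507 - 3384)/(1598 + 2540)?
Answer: 1123/4138 ≈ 0.27139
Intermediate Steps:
(4507 - 3384)/(1598 + 2540) = 1123/4138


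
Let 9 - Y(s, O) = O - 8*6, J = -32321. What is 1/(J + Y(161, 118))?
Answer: -1/32382 ≈ -3.0881e-5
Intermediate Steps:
Y(s, O) = 57 - O (Y(s, O) = 9 - (O - 8*6) = 9 - (O - 48) = 9 - (-48 + O) = 9 + (48 - O) = 57 - O)
1/(J + Y(161, 118)) = 1/(-32321 + (57 - 1*118)) = 1/(-32321 + (57 - 118)) = 1/(-32321 - 61) = 1/(-32382) = -1/32382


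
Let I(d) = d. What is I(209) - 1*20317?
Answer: -20108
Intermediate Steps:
I(209) - 1*20317 = 209 - 1*20317 = 209 - 20317 = -20108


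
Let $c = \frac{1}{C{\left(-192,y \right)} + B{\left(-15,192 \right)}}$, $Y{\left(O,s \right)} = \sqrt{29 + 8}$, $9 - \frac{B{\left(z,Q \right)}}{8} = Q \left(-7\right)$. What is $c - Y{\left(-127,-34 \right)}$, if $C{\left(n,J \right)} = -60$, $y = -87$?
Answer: $\frac{1}{10764} - \sqrt{37} \approx -6.0827$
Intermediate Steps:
$B{\left(z,Q \right)} = 72 + 56 Q$ ($B{\left(z,Q \right)} = 72 - 8 Q \left(-7\right) = 72 - 8 \left(- 7 Q\right) = 72 + 56 Q$)
$Y{\left(O,s \right)} = \sqrt{37}$
$c = \frac{1}{10764}$ ($c = \frac{1}{-60 + \left(72 + 56 \cdot 192\right)} = \frac{1}{-60 + \left(72 + 10752\right)} = \frac{1}{-60 + 10824} = \frac{1}{10764} \approx 9.2902 \cdot 10^{-5}$)
$c - Y{\left(-127,-34 \right)} = \frac{1}{10764} - \sqrt{37}$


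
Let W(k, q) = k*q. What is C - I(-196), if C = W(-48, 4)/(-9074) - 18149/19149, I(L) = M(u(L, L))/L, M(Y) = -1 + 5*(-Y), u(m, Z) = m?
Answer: 5328909751/1309868196 ≈ 4.0683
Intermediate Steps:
M(Y) = -1 - 5*Y
I(L) = (-1 - 5*L)/L
C = -6192593/6683001 (C = -48*4/(-9074) - 18149/19149 = -192*(-1/9074) - 18149*1/19149 = 96/4537 - 18149/19149 = -6192593/6683001 ≈ -0.92662)
C - I(-196) = -6192593/6683001 - (-5 - 1/(-196)) = -6192593/6683001 - (-5 - 1*(-1/196)) = -6192593/6683001 - (-5 + 1/196) = -6192593/6683001 - 1*(-979/196) = -6192593/6683001 + 979/196 = 5328909751/1309868196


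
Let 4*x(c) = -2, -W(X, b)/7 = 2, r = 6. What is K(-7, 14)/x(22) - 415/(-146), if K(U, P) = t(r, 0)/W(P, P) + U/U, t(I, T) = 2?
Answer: 1153/1022 ≈ 1.1282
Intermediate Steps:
W(X, b) = -14 (W(X, b) = -7*2 = -14)
x(c) = -½ (x(c) = (¼)*(-2) = -½)
K(U, P) = 6/7 (K(U, P) = 2/(-14) + U/U = 2*(-1/14) + 1 = -⅐ + 1 = 6/7)
K(-7, 14)/x(22) - 415/(-146) = 6/(7*(-½)) - 415/(-146) = (6/7)*(-2) - 415*(-1/146) = -12/7 + 415/146 = 1153/1022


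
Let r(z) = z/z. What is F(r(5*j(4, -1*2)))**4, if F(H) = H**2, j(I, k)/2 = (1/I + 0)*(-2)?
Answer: 1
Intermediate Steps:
j(I, k) = -4/I (j(I, k) = 2*((1/I + 0)*(-2)) = 2*(-2/I) = -4/I)
r(z) = 1
F(r(5*j(4, -1*2)))**4 = (1**2)**4 = 1**4 = 1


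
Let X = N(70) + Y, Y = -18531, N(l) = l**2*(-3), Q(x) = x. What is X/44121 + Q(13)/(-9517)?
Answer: -9601000/12724229 ≈ -0.75455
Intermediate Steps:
N(l) = -3*l**2
X = -33231 (X = -3*70**2 - 18531 = -3*4900 - 18531 = -14700 - 18531 = -33231)
X/44121 + Q(13)/(-9517) = -33231/44121 + 13/(-9517) = -33231*1/44121 + 13*(-1/9517) = -1007/1337 - 13/9517 = -9601000/12724229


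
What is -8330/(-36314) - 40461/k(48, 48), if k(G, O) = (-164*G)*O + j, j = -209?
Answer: 2309291102/6864526205 ≈ 0.33641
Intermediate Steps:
k(G, O) = -209 - 164*G*O (k(G, O) = (-164*G)*O - 209 = -164*G*O - 209 = -209 - 164*G*O)
-8330/(-36314) - 40461/k(48, 48) = -8330/(-36314) - 40461/(-209 - 164*48*48) = -8330*(-1/36314) - 40461/(-209 - 377856) = 4165/18157 - 40461/(-378065) = 4165/18157 - 40461*(-1/378065) = 4165/18157 + 40461/378065 = 2309291102/6864526205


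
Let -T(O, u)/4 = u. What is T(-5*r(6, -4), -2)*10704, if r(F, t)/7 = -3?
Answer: 85632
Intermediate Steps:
r(F, t) = -21 (r(F, t) = 7*(-3) = -21)
T(O, u) = -4*u
T(-5*r(6, -4), -2)*10704 = -4*(-2)*10704 = 8*10704 = 85632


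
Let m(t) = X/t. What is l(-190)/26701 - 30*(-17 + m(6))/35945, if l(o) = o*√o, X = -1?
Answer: 103/7189 - 190*I*√190/26701 ≈ 0.014327 - 0.098085*I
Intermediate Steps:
m(t) = -1/t
l(o) = o^(3/2)
l(-190)/26701 - 30*(-17 + m(6))/35945 = (-190)^(3/2)/26701 - 30*(-17 - 1/6)/35945 = -190*I*√190*(1/26701) - 30*(-17 - 1*⅙)*(1/35945) = -190*I*√190/26701 - 30*(-17 - ⅙)*(1/35945) = -190*I*√190/26701 - 30*(-103/6)*(1/35945) = -190*I*√190/26701 + 515*(1/35945) = -190*I*√190/26701 + 103/7189 = 103/7189 - 190*I*√190/26701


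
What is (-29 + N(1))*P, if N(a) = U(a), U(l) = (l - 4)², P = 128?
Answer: -2560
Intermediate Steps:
U(l) = (-4 + l)²
N(a) = (-4 + a)²
(-29 + N(1))*P = (-29 + (-4 + 1)²)*128 = (-29 + (-3)²)*128 = (-29 + 9)*128 = -20*128 = -2560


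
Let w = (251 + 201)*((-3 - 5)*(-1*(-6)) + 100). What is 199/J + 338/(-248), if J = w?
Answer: -986875/728624 ≈ -1.3544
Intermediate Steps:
w = 23504 (w = 452*(-8*6 + 100) = 452*(-48 + 100) = 452*52 = 23504)
J = 23504
199/J + 338/(-248) = 199/23504 + 338/(-248) = 199*(1/23504) + 338*(-1/248) = 199/23504 - 169/124 = -986875/728624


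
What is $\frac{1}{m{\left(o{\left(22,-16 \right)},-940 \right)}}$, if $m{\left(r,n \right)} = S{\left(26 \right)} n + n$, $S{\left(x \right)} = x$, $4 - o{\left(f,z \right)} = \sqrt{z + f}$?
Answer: $- \frac{1}{25380} \approx -3.9401 \cdot 10^{-5}$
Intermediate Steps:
$o{\left(f,z \right)} = 4 - \sqrt{f + z}$ ($o{\left(f,z \right)} = 4 - \sqrt{z + f} = 4 - \sqrt{f + z}$)
$m{\left(r,n \right)} = 27 n$ ($m{\left(r,n \right)} = 26 n + n = 27 n$)
$\frac{1}{m{\left(o{\left(22,-16 \right)},-940 \right)}} = \frac{1}{27 \left(-940\right)} = \frac{1}{-25380} = - \frac{1}{25380}$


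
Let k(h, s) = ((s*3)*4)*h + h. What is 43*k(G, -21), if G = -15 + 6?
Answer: 97137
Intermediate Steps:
G = -9
k(h, s) = h + 12*h*s (k(h, s) = ((3*s)*4)*h + h = (12*s)*h + h = 12*h*s + h = h + 12*h*s)
43*k(G, -21) = 43*(-9*(1 + 12*(-21))) = 43*(-9*(1 - 252)) = 43*(-9*(-251)) = 43*2259 = 97137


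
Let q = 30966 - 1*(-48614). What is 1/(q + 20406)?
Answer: 1/99986 ≈ 1.0001e-5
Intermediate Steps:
q = 79580 (q = 30966 + 48614 = 79580)
1/(q + 20406) = 1/(79580 + 20406) = 1/99986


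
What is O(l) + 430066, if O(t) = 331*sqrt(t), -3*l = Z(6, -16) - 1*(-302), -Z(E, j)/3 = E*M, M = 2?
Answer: 430066 + 331*I*sqrt(798)/3 ≈ 4.3007e+5 + 3116.8*I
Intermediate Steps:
Z(E, j) = -6*E (Z(E, j) = -3*E*2 = -6*E)
l = -266/3 (l = -(-6*6 - 1*(-302))/3 = -(-36 + 302)/3 = -1/3*266 = -266/3 ≈ -88.667)
O(l) + 430066 = 331*sqrt(-266/3) + 430066 = 331*(I*sqrt(798)/3) + 430066 = 331*I*sqrt(798)/3 + 430066 = 430066 + 331*I*sqrt(798)/3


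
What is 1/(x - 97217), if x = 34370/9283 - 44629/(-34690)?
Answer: -322027270/31304918521283 ≈ -1.0287e-5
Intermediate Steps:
x = 1606586307/322027270 (x = 34370*(1/9283) - 44629*(-1/34690) = 34370/9283 + 44629/34690 = 1606586307/322027270 ≈ 4.9890)
1/(x - 97217) = 1/(1606586307/322027270 - 97217) = 1/(-31304918521283/322027270) = -322027270/31304918521283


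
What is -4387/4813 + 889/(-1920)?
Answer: -12701797/9240960 ≈ -1.3745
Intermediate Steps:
-4387/4813 + 889/(-1920) = -4387*1/4813 + 889*(-1/1920) = -4387/4813 - 889/1920 = -12701797/9240960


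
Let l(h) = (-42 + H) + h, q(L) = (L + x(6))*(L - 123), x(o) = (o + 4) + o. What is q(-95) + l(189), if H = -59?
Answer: 17310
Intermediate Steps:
x(o) = 4 + 2*o (x(o) = (4 + o) + o = 4 + 2*o)
q(L) = (-123 + L)*(16 + L) (q(L) = (L + (4 + 2*6))*(L - 123) = (L + (4 + 12))*(-123 + L) = (L + 16)*(-123 + L) = (16 + L)*(-123 + L) = (-123 + L)*(16 + L))
l(h) = -101 + h (l(h) = (-42 - 59) + h = -101 + h)
q(-95) + l(189) = (-1968 + (-95)**2 - 107*(-95)) + (-101 + 189) = (-1968 + 9025 + 10165) + 88 = 17222 + 88 = 17310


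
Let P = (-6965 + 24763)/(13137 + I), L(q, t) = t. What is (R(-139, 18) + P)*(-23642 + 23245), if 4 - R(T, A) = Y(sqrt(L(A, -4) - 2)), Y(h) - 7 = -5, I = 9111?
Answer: -12365359/11124 ≈ -1111.6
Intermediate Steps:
P = 8899/11124 (P = (-6965 + 24763)/(13137 + 9111) = 17798/22248 = 17798*(1/22248) = 8899/11124 ≈ 0.79998)
Y(h) = 2 (Y(h) = 7 - 5 = 2)
R(T, A) = 2 (R(T, A) = 4 - 1*2 = 4 - 2 = 2)
(R(-139, 18) + P)*(-23642 + 23245) = (2 + 8899/11124)*(-23642 + 23245) = (31147/11124)*(-397) = -12365359/11124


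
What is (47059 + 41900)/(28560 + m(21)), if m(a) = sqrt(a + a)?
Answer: 60492120/19420799 - 29653*sqrt(42)/271891186 ≈ 3.1141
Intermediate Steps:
m(a) = sqrt(2)*sqrt(a) (m(a) = sqrt(2*a) = sqrt(2)*sqrt(a))
(47059 + 41900)/(28560 + m(21)) = (47059 + 41900)/(28560 + sqrt(2)*sqrt(21)) = 88959/(28560 + sqrt(42))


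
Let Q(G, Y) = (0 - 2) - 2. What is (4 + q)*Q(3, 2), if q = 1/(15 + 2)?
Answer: -276/17 ≈ -16.235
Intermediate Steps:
Q(G, Y) = -4 (Q(G, Y) = -2 - 2 = -4)
q = 1/17 ≈ 0.058824
(4 + q)*Q(3, 2) = (4 + 1/17)*(-4) = (69/17)*(-4) = -276/17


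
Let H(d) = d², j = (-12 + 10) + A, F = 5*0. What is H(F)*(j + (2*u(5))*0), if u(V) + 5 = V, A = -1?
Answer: 0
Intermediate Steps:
u(V) = -5 + V
F = 0
j = -3 (j = (-12 + 10) - 1 = -2 - 1 = -3)
H(F)*(j + (2*u(5))*0) = 0²*(-3 + (2*(-5 + 5))*0) = 0*(-3 + (2*0)*0) = 0*(-3 + 0*0) = 0*(-3 + 0) = 0*(-3) = 0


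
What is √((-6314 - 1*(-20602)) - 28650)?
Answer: I*√14362 ≈ 119.84*I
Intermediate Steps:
√((-6314 - 1*(-20602)) - 28650) = √((-6314 + 20602) - 28650) = √(14288 - 28650) = √(-14362) = I*√14362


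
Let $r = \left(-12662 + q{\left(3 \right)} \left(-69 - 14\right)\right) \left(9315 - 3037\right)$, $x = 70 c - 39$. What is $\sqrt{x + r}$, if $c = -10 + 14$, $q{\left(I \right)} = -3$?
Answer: $i \sqrt{77928573} \approx 8827.7 i$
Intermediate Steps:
$c = 4$
$x = 241$ ($x = 70 \cdot 4 - 39 = 280 - 39 = 241$)
$r = -77928814$ ($r = \left(-12662 - 3 \left(-69 - 14\right)\right) \left(9315 - 3037\right) = \left(-12662 - -249\right) 6278 = \left(-12662 + 249\right) 6278 = \left(-12413\right) 6278 = -77928814$)
$\sqrt{x + r} = \sqrt{241 - 77928814} = \sqrt{-77928573} = i \sqrt{77928573}$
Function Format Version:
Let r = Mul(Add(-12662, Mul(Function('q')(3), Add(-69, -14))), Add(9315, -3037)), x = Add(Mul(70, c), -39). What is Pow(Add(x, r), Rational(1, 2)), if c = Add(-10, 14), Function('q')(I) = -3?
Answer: Mul(I, Pow(77928573, Rational(1, 2))) ≈ Mul(8827.7, I)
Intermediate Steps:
c = 4
x = 241 (x = Add(Mul(70, 4), -39) = Add(280, -39) = 241)
r = -77928814 (r = Mul(Add(-12662, Mul(-3, Add(-69, -14))), Add(9315, -3037)) = Mul(Add(-12662, Mul(-3, -83)), 6278) = Mul(Add(-12662, 249), 6278) = Mul(-12413, 6278) = -77928814)
Pow(Add(x, r), Rational(1, 2)) = Pow(Add(241, -77928814), Rational(1, 2)) = Pow(-77928573, Rational(1, 2)) = Mul(I, Pow(77928573, Rational(1, 2)))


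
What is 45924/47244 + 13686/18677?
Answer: 125358661/73531349 ≈ 1.7048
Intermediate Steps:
45924/47244 + 13686/18677 = 45924*(1/47244) + 13686*(1/18677) = 3827/3937 + 13686/18677 = 125358661/73531349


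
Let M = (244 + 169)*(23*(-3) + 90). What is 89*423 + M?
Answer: 46320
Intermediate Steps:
M = 8673 (M = 413*(-69 + 90) = 413*21 = 8673)
89*423 + M = 89*423 + 8673 = 37647 + 8673 = 46320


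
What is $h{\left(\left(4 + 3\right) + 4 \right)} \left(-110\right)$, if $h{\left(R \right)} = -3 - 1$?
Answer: $440$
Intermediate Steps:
$h{\left(R \right)} = -4$ ($h{\left(R \right)} = -3 - 1 = -4$)
$h{\left(\left(4 + 3\right) + 4 \right)} \left(-110\right) = \left(-4\right) \left(-110\right) = 440$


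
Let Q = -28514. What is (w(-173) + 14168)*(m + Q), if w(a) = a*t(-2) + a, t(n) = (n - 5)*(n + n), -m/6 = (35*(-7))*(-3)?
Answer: -301287524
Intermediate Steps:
m = -4410 (m = -6*35*(-7)*(-3) = -(-1470)*(-3) = -6*735 = -4410)
t(n) = 2*n*(-5 + n) (t(n) = (-5 + n)*(2*n) = 2*n*(-5 + n))
w(a) = 29*a (w(a) = a*(2*(-2)*(-5 - 2)) + a = a*(2*(-2)*(-7)) + a = a*28 + a = 28*a + a = 29*a)
(w(-173) + 14168)*(m + Q) = (29*(-173) + 14168)*(-4410 - 28514) = (-5017 + 14168)*(-32924) = 9151*(-32924) = -301287524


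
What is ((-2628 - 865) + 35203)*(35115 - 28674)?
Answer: 204244110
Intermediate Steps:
((-2628 - 865) + 35203)*(35115 - 28674) = (-3493 + 35203)*6441 = 31710*6441 = 204244110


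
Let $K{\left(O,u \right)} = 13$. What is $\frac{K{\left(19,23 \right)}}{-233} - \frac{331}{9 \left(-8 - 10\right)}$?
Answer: $\frac{75017}{37746} \approx 1.9874$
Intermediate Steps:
$\frac{K{\left(19,23 \right)}}{-233} - \frac{331}{9 \left(-8 - 10\right)} = \frac{13}{-233} - \frac{331}{9 \left(-8 - 10\right)} = 13 \left(- \frac{1}{233}\right) - \frac{331}{9 \left(-18\right)} = - \frac{13}{233} - \frac{331}{-162} = - \frac{13}{233} - - \frac{331}{162} = - \frac{13}{233} + \frac{331}{162} = \frac{75017}{37746}$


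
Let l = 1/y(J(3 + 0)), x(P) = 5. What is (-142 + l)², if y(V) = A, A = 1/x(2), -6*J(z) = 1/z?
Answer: 18769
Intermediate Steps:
J(z) = -1/(6*z)
A = ⅕ (A = 1/5 = ⅕ ≈ 0.20000)
y(V) = ⅕
l = 5 (l = 1/(⅕) = 5)
(-142 + l)² = (-142 + 5)² = (-137)² = 18769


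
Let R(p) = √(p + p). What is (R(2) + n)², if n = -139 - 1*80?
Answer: 47089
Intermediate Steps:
R(p) = √2*√p (R(p) = √(2*p) = √2*√p)
n = -219 (n = -139 - 80 = -219)
(R(2) + n)² = (√2*√2 - 219)² = (2 - 219)² = (-217)² = 47089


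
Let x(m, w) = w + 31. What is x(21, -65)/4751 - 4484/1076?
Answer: -5335017/1278019 ≈ -4.1744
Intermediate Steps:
x(m, w) = 31 + w
x(21, -65)/4751 - 4484/1076 = (31 - 65)/4751 - 4484/1076 = -34*1/4751 - 4484*1/1076 = -34/4751 - 1121/269 = -5335017/1278019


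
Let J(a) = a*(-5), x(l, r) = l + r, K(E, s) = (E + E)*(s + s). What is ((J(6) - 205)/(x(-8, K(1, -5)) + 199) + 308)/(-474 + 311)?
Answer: -52433/27873 ≈ -1.8811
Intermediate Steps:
K(E, s) = 4*E*s (K(E, s) = (2*E)*(2*s) = 4*E*s)
J(a) = -5*a
((J(6) - 205)/(x(-8, K(1, -5)) + 199) + 308)/(-474 + 311) = ((-5*6 - 205)/((-8 + 4*1*(-5)) + 199) + 308)/(-474 + 311) = ((-30 - 205)/((-8 - 20) + 199) + 308)/(-163) = (-235/(-28 + 199) + 308)*(-1/163) = (-235/171 + 308)*(-1/163) = (52433/171)*(-1/163) = -52433/27873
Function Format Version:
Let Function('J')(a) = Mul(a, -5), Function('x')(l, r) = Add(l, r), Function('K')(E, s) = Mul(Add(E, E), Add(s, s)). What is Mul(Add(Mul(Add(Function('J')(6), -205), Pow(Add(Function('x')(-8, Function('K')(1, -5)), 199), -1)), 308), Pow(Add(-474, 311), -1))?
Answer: Rational(-52433, 27873) ≈ -1.8811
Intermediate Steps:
Function('K')(E, s) = Mul(4, E, s) (Function('K')(E, s) = Mul(Mul(2, E), Mul(2, s)) = Mul(4, E, s))
Function('J')(a) = Mul(-5, a)
Mul(Add(Mul(Add(Function('J')(6), -205), Pow(Add(Function('x')(-8, Function('K')(1, -5)), 199), -1)), 308), Pow(Add(-474, 311), -1)) = Mul(Add(Mul(Add(Mul(-5, 6), -205), Pow(Add(Add(-8, Mul(4, 1, -5)), 199), -1)), 308), Pow(Add(-474, 311), -1)) = Mul(Add(Mul(Add(-30, -205), Pow(Add(Add(-8, -20), 199), -1)), 308), Pow(-163, -1)) = Mul(Add(Mul(-235, Pow(Add(-28, 199), -1)), 308), Rational(-1, 163)) = Mul(Add(Mul(-235, Pow(171, -1)), 308), Rational(-1, 163)) = Mul(Add(Mul(-235, Rational(1, 171)), 308), Rational(-1, 163)) = Mul(Add(Rational(-235, 171), 308), Rational(-1, 163)) = Mul(Rational(52433, 171), Rational(-1, 163)) = Rational(-52433, 27873)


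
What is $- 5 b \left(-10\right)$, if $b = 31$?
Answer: $1550$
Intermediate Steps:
$- 5 b \left(-10\right) = \left(-5\right) 31 \left(-10\right) = \left(-155\right) \left(-10\right) = 1550$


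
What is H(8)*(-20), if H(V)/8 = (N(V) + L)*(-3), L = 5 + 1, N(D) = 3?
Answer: 4320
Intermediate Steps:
L = 6
H(V) = -216 (H(V) = 8*((3 + 6)*(-3)) = 8*(9*(-3)) = 8*(-27) = -216)
H(8)*(-20) = -216*(-20) = 4320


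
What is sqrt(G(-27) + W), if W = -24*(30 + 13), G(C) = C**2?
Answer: I*sqrt(303) ≈ 17.407*I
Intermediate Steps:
W = -1032 (W = -24*43 = -1032)
sqrt(G(-27) + W) = sqrt((-27)**2 - 1032) = sqrt(729 - 1032) = sqrt(-303) = I*sqrt(303)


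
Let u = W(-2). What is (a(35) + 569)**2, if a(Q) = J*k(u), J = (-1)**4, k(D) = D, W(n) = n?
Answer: 321489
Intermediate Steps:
u = -2
J = 1
a(Q) = -2 (a(Q) = 1*(-2) = -2)
(a(35) + 569)**2 = (-2 + 569)**2 = 567**2 = 321489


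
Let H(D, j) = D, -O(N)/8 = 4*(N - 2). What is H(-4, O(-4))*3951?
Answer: -15804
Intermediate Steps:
O(N) = 64 - 32*N (O(N) = -32*(N - 2) = -32*(-2 + N) = -8*(-8 + 4*N) = 64 - 32*N)
H(-4, O(-4))*3951 = -4*3951 = -15804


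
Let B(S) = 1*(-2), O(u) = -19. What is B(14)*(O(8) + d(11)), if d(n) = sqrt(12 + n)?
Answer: 38 - 2*sqrt(23) ≈ 28.408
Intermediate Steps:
B(S) = -2
B(14)*(O(8) + d(11)) = -2*(-19 + sqrt(12 + 11)) = -2*(-19 + sqrt(23)) = 38 - 2*sqrt(23)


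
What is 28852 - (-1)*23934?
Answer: 52786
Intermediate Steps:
28852 - (-1)*23934 = 28852 - 1*(-23934) = 28852 + 23934 = 52786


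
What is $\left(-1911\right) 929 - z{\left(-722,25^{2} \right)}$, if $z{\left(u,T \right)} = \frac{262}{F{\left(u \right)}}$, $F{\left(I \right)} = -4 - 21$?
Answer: $- \frac{44382713}{25} \approx -1.7753 \cdot 10^{6}$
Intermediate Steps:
$F{\left(I \right)} = -25$
$z{\left(u,T \right)} = - \frac{262}{25}$ ($z{\left(u,T \right)} = \frac{262}{-25} = 262 \left(- \frac{1}{25}\right) = - \frac{262}{25}$)
$\left(-1911\right) 929 - z{\left(-722,25^{2} \right)} = \left(-1911\right) 929 - - \frac{262}{25} = -1775319 + \frac{262}{25} = - \frac{44382713}{25}$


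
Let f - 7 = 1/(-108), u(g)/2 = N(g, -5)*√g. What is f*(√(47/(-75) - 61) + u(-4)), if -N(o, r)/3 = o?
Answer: 151*I*(720 + √13866)/324 ≈ 390.43*I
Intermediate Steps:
N(o, r) = -3*o
u(g) = -6*g^(3/2) (u(g) = 2*((-3*g)*√g) = 2*(-3*g^(3/2)) = -6*g^(3/2))
f = 755/108 (f = 7 + 1/(-108) = 7 - 1/108 = 755/108 ≈ 6.9907)
f*(√(47/(-75) - 61) + u(-4)) = 755*(√(47/(-75) - 61) - (-48)*I)/108 = 755*(√(47*(-1/75) - 61) - (-48)*I)/108 = 755*(√(-47/75 - 61) + 48*I)/108 = 755*(√(-4622/75) + 48*I)/108 = 755*(I*√13866/15 + 48*I)/108 = 755*(48*I + I*√13866/15)/108 = 3020*I/9 + 151*I*√13866/324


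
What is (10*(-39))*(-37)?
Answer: 14430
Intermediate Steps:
(10*(-39))*(-37) = -390*(-37) = 14430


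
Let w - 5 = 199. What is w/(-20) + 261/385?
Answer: -3666/385 ≈ -9.5221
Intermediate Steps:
w = 204 (w = 5 + 199 = 204)
w/(-20) + 261/385 = 204/(-20) + 261/385 = 204*(-1/20) + 261*(1/385) = -51/5 + 261/385 = -3666/385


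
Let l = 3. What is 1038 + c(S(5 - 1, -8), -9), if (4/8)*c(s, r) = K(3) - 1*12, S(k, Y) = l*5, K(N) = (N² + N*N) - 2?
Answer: 1046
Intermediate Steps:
K(N) = -2 + 2*N² (K(N) = (N² + N²) - 2 = 2*N² - 2 = -2 + 2*N²)
S(k, Y) = 15 (S(k, Y) = 3*5 = 15)
c(s, r) = 8 (c(s, r) = 2*((-2 + 2*3²) - 1*12) = 2*((-2 + 2*9) - 12) = 2*((-2 + 18) - 12) = 2*(16 - 12) = 2*4 = 8)
1038 + c(S(5 - 1, -8), -9) = 1038 + 8 = 1046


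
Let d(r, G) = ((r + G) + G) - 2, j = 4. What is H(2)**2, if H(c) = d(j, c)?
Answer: 36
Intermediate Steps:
d(r, G) = -2 + r + 2*G (d(r, G) = ((G + r) + G) - 2 = (r + 2*G) - 2 = -2 + r + 2*G)
H(c) = 2 + 2*c (H(c) = -2 + 4 + 2*c = 2 + 2*c)
H(2)**2 = (2 + 2*2)**2 = (2 + 4)**2 = 6**2 = 36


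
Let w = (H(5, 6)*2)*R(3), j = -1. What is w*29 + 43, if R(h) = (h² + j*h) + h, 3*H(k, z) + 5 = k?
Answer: 43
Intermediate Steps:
H(k, z) = -5/3 + k/3
R(h) = h² (R(h) = (h² - h) + h = h²)
w = 0 (w = ((-5/3 + (⅓)*5)*2)*3² = ((-5/3 + 5/3)*2)*9 = (0*2)*9 = 0*9 = 0)
w*29 + 43 = 0*29 + 43 = 0 + 43 = 43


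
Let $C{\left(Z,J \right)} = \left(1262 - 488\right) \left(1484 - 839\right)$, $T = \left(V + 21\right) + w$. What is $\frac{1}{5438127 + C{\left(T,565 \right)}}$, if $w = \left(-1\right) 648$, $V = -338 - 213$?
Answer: $\frac{1}{5937357} \approx 1.6843 \cdot 10^{-7}$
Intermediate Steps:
$V = -551$
$w = -648$
$T = -1178$ ($T = \left(-551 + 21\right) - 648 = -530 - 648 = -1178$)
$C{\left(Z,J \right)} = 499230$ ($C{\left(Z,J \right)} = 774 \cdot 645 = 499230$)
$\frac{1}{5438127 + C{\left(T,565 \right)}} = \frac{1}{5438127 + 499230} = \frac{1}{5937357}$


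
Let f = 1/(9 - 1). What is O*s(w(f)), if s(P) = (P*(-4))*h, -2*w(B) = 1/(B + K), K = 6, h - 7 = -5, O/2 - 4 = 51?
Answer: 3520/49 ≈ 71.837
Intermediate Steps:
O = 110 (O = 8 + 2*51 = 8 + 102 = 110)
h = 2 (h = 7 - 5 = 2)
f = ⅛ (f = 1/8 = ⅛ ≈ 0.12500)
w(B) = -1/(2*(6 + B)) (w(B) = -1/(2*(B + 6)) = -1/(2*(6 + B)))
s(P) = -8*P (s(P) = (P*(-4))*2 = -4*P*2 = -8*P)
O*s(w(f)) = 110*(-(-8)/(12 + 2*(⅛))) = 110*(-(-8)/(12 + ¼)) = 110*(-(-8)/49/4) = 110*(-(-8)*4/49) = 110*(-8*(-4/49)) = 110*(32/49) = 3520/49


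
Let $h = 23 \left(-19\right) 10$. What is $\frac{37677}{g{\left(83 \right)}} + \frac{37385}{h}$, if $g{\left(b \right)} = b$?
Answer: $\frac{32309107}{72542} \approx 445.38$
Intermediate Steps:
$h = -4370$ ($h = \left(-437\right) 10 = -4370$)
$\frac{37677}{g{\left(83 \right)}} + \frac{37385}{h} = \frac{37677}{83} + \frac{37385}{-4370} = 37677 \cdot \frac{1}{83} + 37385 \left(- \frac{1}{4370}\right) = \frac{37677}{83} - \frac{7477}{874} = \frac{32309107}{72542}$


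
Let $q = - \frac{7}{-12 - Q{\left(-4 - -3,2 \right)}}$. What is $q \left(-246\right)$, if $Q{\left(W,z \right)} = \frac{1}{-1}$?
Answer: $- \frac{1722}{11} \approx -156.55$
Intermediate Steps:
$Q{\left(W,z \right)} = -1$
$q = \frac{7}{11}$ ($q = - \frac{7}{-12 - -1} = - \frac{7}{-12 + 1} = - \frac{7}{-11} = \left(-7\right) \left(- \frac{1}{11}\right) = \frac{7}{11} \approx 0.63636$)
$q \left(-246\right) = \frac{7}{11} \left(-246\right) = - \frac{1722}{11}$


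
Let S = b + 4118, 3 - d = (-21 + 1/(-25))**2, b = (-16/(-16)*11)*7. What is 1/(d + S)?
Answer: 625/2347074 ≈ 0.00026629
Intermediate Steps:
b = 77 (b = (-16*(-1/16)*11)*7 = (1*11)*7 = 11*7 = 77)
d = -274801/625 (d = 3 - (-21 + 1/(-25))**2 = 3 - (-21 - 1/25)**2 = 3 - (-526/25)**2 = 3 - 1*276676/625 = 3 - 276676/625 = -274801/625 ≈ -439.68)
S = 4195 (S = 77 + 4118 = 4195)
1/(d + S) = 1/(-274801/625 + 4195) = 1/(2347074/625) = 625/2347074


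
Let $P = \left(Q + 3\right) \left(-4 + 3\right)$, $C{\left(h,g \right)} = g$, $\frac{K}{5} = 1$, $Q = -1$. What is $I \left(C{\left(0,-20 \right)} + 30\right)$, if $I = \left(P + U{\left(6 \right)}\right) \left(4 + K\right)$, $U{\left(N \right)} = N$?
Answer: $360$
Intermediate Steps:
$K = 5$ ($K = 5 \cdot 1 = 5$)
$P = -2$ ($P = \left(-1 + 3\right) \left(-4 + 3\right) = 2 \left(-1\right) = -2$)
$I = 36$ ($I = \left(-2 + 6\right) \left(4 + 5\right) = 4 \cdot 9 = 36$)
$I \left(C{\left(0,-20 \right)} + 30\right) = 36 \left(-20 + 30\right) = 36 \cdot 10 = 360$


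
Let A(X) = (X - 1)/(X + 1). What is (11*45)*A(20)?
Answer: 3135/7 ≈ 447.86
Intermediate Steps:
A(X) = (-1 + X)/(1 + X)
(11*45)*A(20) = (11*45)*((-1 + 20)/(1 + 20)) = 495*(19/21) = 3135/7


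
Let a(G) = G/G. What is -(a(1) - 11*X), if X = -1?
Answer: -12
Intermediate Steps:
a(G) = 1
-(a(1) - 11*X) = -(1 - 11*(-1)) = -(1 + 11) = -1*12 = -12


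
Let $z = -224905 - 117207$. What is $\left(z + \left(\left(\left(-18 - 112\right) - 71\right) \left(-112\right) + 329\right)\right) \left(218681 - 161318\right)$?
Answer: $-18314342373$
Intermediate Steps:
$z = -342112$ ($z = -224905 - 117207 = -342112$)
$\left(z + \left(\left(\left(-18 - 112\right) - 71\right) \left(-112\right) + 329\right)\right) \left(218681 - 161318\right) = \left(-342112 + \left(\left(\left(-18 - 112\right) - 71\right) \left(-112\right) + 329\right)\right) \left(218681 - 161318\right) = \left(-342112 + \left(\left(-130 - 71\right) \left(-112\right) + 329\right)\right) 57363 = \left(-342112 + \left(\left(-201\right) \left(-112\right) + 329\right)\right) 57363 = \left(-342112 + \left(22512 + 329\right)\right) 57363 = \left(-342112 + 22841\right) 57363 = \left(-319271\right) 57363 = -18314342373$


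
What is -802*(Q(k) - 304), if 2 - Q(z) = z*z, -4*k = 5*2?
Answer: 494433/2 ≈ 2.4722e+5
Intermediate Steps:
k = -5/2 (k = -5*2/4 = -¼*10 = -5/2 ≈ -2.5000)
Q(z) = 2 - z² (Q(z) = 2 - z*z = 2 - z²)
-802*(Q(k) - 304) = -802*((2 - (-5/2)²) - 304) = -802*((2 - 1*25/4) - 304) = -802*((2 - 25/4) - 304) = -802*(-17/4 - 304) = -802*(-1233/4) = 494433/2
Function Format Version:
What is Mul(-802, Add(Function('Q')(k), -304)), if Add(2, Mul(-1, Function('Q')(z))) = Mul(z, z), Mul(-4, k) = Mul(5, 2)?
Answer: Rational(494433, 2) ≈ 2.4722e+5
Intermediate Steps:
k = Rational(-5, 2) (k = Mul(Rational(-1, 4), Mul(5, 2)) = Mul(Rational(-1, 4), 10) = Rational(-5, 2) ≈ -2.5000)
Function('Q')(z) = Add(2, Mul(-1, Pow(z, 2))) (Function('Q')(z) = Add(2, Mul(-1, Mul(z, z))) = Add(2, Mul(-1, Pow(z, 2))))
Mul(-802, Add(Function('Q')(k), -304)) = Mul(-802, Add(Add(2, Mul(-1, Pow(Rational(-5, 2), 2))), -304)) = Mul(-802, Add(Add(2, Mul(-1, Rational(25, 4))), -304)) = Mul(-802, Add(Add(2, Rational(-25, 4)), -304)) = Mul(-802, Add(Rational(-17, 4), -304)) = Mul(-802, Rational(-1233, 4)) = Rational(494433, 2)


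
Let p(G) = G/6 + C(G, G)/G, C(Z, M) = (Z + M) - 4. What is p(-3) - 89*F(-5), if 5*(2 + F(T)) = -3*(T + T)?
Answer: -2119/6 ≈ -353.17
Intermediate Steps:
C(Z, M) = -4 + M + Z (C(Z, M) = (M + Z) - 4 = -4 + M + Z)
p(G) = G/6 + (-4 + 2*G)/G (p(G) = G/6 + (-4 + G + G)/G = G*(⅙) + (-4 + 2*G)/G = G/6 + (-4 + 2*G)/G)
F(T) = -2 - 6*T/5 (F(T) = -2 + (-3*(T + T))/5 = -2 + (-6*T)/5 = -2 - 6*T/5)
p(-3) - 89*F(-5) = (2 - 4/(-3) + (⅙)*(-3)) - 89*(-2 - 6/5*(-5)) = (2 - 4*(-⅓) - ½) - 89*(-2 + 6) = (2 + 4/3 - ½) - 89*4 = 17/6 - 356 = -2119/6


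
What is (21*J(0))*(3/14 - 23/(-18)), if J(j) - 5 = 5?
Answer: 940/3 ≈ 313.33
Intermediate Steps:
J(j) = 10 (J(j) = 5 + 5 = 10)
(21*J(0))*(3/14 - 23/(-18)) = (21*10)*(3/14 - 23/(-18)) = 210*(3*(1/14) - 23*(-1/18)) = 210*(3/14 + 23/18) = 210*(94/63) = 940/3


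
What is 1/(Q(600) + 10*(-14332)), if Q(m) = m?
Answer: -1/142720 ≈ -7.0067e-6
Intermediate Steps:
1/(Q(600) + 10*(-14332)) = 1/(600 + 10*(-14332)) = 1/(600 - 143320) = 1/(-142720) = -1/142720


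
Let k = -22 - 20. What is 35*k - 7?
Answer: -1477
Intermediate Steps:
k = -42
35*k - 7 = 35*(-42) - 7 = -1470 - 7 = -1477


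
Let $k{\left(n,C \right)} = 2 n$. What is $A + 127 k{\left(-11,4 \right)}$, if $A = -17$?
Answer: $-2811$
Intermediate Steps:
$A + 127 k{\left(-11,4 \right)} = -17 + 127 \cdot 2 \left(-11\right) = -17 + 127 \left(-22\right) = -17 - 2794 = -2811$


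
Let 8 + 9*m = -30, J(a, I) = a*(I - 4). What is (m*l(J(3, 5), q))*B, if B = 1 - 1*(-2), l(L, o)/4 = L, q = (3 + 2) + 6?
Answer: -152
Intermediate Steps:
J(a, I) = a*(-4 + I)
q = 11 (q = 5 + 6 = 11)
l(L, o) = 4*L
m = -38/9 (m = -8/9 + (⅑)*(-30) = -8/9 - 10/3 = -38/9 ≈ -4.2222)
B = 3 (B = 1 + 2 = 3)
(m*l(J(3, 5), q))*B = -152*3*(-4 + 5)/9*3 = -152*3*1/9*3 = -152*3/9*3 = -38/9*12*3 = -152/3*3 = -152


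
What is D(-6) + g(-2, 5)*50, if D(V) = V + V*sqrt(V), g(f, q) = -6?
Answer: -306 - 6*I*sqrt(6) ≈ -306.0 - 14.697*I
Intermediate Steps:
D(V) = V + V**(3/2)
D(-6) + g(-2, 5)*50 = (-6 + (-6)**(3/2)) - 6*50 = (-6 - 6*I*sqrt(6)) - 300 = -306 - 6*I*sqrt(6)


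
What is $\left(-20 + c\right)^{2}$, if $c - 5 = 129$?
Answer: $12996$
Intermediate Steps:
$c = 134$ ($c = 5 + 129 = 134$)
$\left(-20 + c\right)^{2} = \left(-20 + 134\right)^{2} = 114^{2} = 12996$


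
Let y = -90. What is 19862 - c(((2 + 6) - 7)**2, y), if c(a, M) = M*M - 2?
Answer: 11764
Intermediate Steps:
c(a, M) = -2 + M**2 (c(a, M) = M**2 - 2 = -2 + M**2)
19862 - c(((2 + 6) - 7)**2, y) = 19862 - (-2 + (-90)**2) = 19862 - (-2 + 8100) = 19862 - 1*8098 = 19862 - 8098 = 11764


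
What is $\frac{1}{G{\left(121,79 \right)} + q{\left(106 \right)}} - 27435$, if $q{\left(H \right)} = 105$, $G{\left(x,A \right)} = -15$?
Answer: $- \frac{2469149}{90} \approx -27435.0$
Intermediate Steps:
$\frac{1}{G{\left(121,79 \right)} + q{\left(106 \right)}} - 27435 = \frac{1}{-15 + 105} - 27435 = \frac{1}{90} - 27435 = - \frac{2469149}{90}$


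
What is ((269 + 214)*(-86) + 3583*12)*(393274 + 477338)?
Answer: 1269352296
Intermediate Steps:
((269 + 214)*(-86) + 3583*12)*(393274 + 477338) = (483*(-86) + 42996)*870612 = (-41538 + 42996)*870612 = 1458*870612 = 1269352296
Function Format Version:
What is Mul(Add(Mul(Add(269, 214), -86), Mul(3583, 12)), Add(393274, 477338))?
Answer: 1269352296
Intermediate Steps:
Mul(Add(Mul(Add(269, 214), -86), Mul(3583, 12)), Add(393274, 477338)) = Mul(Add(Mul(483, -86), 42996), 870612) = Mul(Add(-41538, 42996), 870612) = Mul(1458, 870612) = 1269352296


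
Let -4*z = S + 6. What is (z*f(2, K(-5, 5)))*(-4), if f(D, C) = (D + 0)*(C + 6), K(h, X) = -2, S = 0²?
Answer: 48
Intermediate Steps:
S = 0
f(D, C) = D*(6 + C)
z = -3/2 (z = -(0 + 6)/4 = -¼*6 = -3/2 ≈ -1.5000)
(z*f(2, K(-5, 5)))*(-4) = -3*(6 - 2)*(-4) = -3*4*(-4) = -3/2*8*(-4) = -12*(-4) = 48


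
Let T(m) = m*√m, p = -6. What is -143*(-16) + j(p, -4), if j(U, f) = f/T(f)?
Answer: 2288 - I/2 ≈ 2288.0 - 0.5*I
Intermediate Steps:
T(m) = m^(3/2)
j(U, f) = f^(-½) (j(U, f) = f/(f^(3/2)) = f/f^(3/2) = f^(-½))
-143*(-16) + j(p, -4) = -143*(-16) + (-4)^(-½) = 2288 - I/2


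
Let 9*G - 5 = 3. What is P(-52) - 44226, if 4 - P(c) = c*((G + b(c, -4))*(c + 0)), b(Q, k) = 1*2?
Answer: -468302/9 ≈ -52034.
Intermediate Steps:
G = 8/9 (G = 5/9 + (1/9)*3 = 5/9 + 1/3 = 8/9 ≈ 0.88889)
b(Q, k) = 2
P(c) = 4 - 26*c**2/9 (P(c) = 4 - c*(8/9 + 2)*(c + 0) = 4 - c*26*c/9 = 4 - 26*c**2/9)
P(-52) - 44226 = (4 - 26/9*(-52)**2) - 44226 = (4 - 26/9*2704) - 44226 = (4 - 70304/9) - 44226 = -70268/9 - 44226 = -468302/9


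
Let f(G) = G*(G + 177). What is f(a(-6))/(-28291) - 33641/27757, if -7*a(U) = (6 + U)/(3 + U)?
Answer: -33641/27757 ≈ -1.2120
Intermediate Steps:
a(U) = -(6 + U)/(7*(3 + U))
f(G) = G*(177 + G)
f(a(-6))/(-28291) - 33641/27757 = (((-6 - 1*(-6))/(7*(3 - 6)))*(177 + (-6 - 1*(-6))/(7*(3 - 6))))/(-28291) - 33641/27757 = (((⅐)*(-6 + 6)/(-3))*(177 + (⅐)*(-6 + 6)/(-3)))*(-1/28291) - 33641*1/27757 = (((⅐)*(-⅓)*0)*(177 + (⅐)*(-⅓)*0))*(-1/28291) - 33641/27757 = (0*(177 + 0))*(-1/28291) - 33641/27757 = (0*177)*(-1/28291) - 33641/27757 = 0*(-1/28291) - 33641/27757 = 0 - 33641/27757 = -33641/27757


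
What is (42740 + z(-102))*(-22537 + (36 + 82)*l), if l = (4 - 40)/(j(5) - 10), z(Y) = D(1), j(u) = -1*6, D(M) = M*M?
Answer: -1903812363/2 ≈ -9.5191e+8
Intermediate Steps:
D(M) = M²
j(u) = -6
z(Y) = 1 (z(Y) = 1² = 1)
l = 9/4 (l = (4 - 40)/(-6 - 10) = -36/(-16) = -36*(-1/16) = 9/4 ≈ 2.2500)
(42740 + z(-102))*(-22537 + (36 + 82)*l) = (42740 + 1)*(-22537 + (36 + 82)*(9/4)) = 42741*(-22537 + 118*(9/4)) = 42741*(-22537 + 531/2) = 42741*(-44543/2) = -1903812363/2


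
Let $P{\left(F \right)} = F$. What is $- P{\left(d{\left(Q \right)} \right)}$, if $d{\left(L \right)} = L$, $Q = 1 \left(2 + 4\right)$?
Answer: $-6$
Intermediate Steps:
$Q = 6$ ($Q = 1 \cdot 6 = 6$)
$- P{\left(d{\left(Q \right)} \right)} = \left(-1\right) 6 = -6$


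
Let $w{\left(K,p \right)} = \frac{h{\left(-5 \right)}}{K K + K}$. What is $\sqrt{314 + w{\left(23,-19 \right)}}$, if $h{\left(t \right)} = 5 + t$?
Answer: $\sqrt{314} \approx 17.72$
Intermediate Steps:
$w{\left(K,p \right)} = 0$ ($w{\left(K,p \right)} = \frac{5 - 5}{K K + K} = \frac{0}{K^{2} + K} = \frac{0}{K + K^{2}} = 0$)
$\sqrt{314 + w{\left(23,-19 \right)}} = \sqrt{314 + 0} = \sqrt{314}$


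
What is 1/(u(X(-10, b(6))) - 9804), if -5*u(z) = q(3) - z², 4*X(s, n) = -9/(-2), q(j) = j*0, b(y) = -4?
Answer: -320/3137199 ≈ -0.00010200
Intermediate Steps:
q(j) = 0
X(s, n) = 9/8 (X(s, n) = (-9/(-2))/4 = (-9*(-½))/4 = (¼)*(9/2) = 9/8)
u(z) = z²/5 (u(z) = -(0 - z²)/5 = -(-1)*z²/5 = z²/5)
1/(u(X(-10, b(6))) - 9804) = 1/((9/8)²/5 - 9804) = 1/((⅕)*(81/64) - 9804) = 1/(81/320 - 9804) = 1/(-3137199/320) = -320/3137199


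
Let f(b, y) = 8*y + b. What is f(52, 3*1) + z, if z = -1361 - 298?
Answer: -1583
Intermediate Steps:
f(b, y) = b + 8*y
z = -1659
f(52, 3*1) + z = (52 + 8*(3*1)) - 1659 = (52 + 8*3) - 1659 = (52 + 24) - 1659 = 76 - 1659 = -1583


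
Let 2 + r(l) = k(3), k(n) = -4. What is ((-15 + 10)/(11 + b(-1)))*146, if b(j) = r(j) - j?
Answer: -365/3 ≈ -121.67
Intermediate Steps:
r(l) = -6 (r(l) = -2 - 4 = -6)
b(j) = -6 - j
((-15 + 10)/(11 + b(-1)))*146 = ((-15 + 10)/(11 + (-6 - 1*(-1))))*146 = -5/(11 + (-6 + 1))*146 = -5/(11 - 5)*146 = -5/6*146 = -365/3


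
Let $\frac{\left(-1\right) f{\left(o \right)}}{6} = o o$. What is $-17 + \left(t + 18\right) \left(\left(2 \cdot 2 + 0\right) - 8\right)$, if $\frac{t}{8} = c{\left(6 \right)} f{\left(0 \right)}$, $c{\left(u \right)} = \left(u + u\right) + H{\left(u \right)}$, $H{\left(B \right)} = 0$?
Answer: $-89$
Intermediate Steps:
$f{\left(o \right)} = - 6 o^{2}$ ($f{\left(o \right)} = - 6 o o = - 6 o^{2}$)
$c{\left(u \right)} = 2 u$ ($c{\left(u \right)} = \left(u + u\right) + 0 = 2 u + 0 = 2 u$)
$t = 0$ ($t = 8 \cdot 2 \cdot 6 \left(- 6 \cdot 0^{2}\right) = 8 \cdot 12 \left(\left(-6\right) 0\right) = 8 \cdot 12 \cdot 0 = 8 \cdot 0 = 0$)
$-17 + \left(t + 18\right) \left(\left(2 \cdot 2 + 0\right) - 8\right) = -17 + \left(0 + 18\right) \left(\left(2 \cdot 2 + 0\right) - 8\right) = -17 + 18 \left(\left(4 + 0\right) - 8\right) = -17 + 18 \left(4 - 8\right) = -17 + 18 \left(-4\right) = -17 - 72 = -89$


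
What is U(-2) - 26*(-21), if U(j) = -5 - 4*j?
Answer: 549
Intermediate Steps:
U(-2) - 26*(-21) = (-5 - 4*(-2)) - 26*(-21) = (-5 + 8) + 546 = 3 + 546 = 549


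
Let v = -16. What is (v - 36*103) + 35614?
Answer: 31890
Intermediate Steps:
(v - 36*103) + 35614 = (-16 - 36*103) + 35614 = (-16 - 3708) + 35614 = -3724 + 35614 = 31890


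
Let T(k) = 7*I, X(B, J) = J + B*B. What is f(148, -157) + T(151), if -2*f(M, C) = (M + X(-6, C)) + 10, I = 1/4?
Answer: -67/4 ≈ -16.750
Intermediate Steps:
I = ¼ ≈ 0.25000
X(B, J) = J + B²
T(k) = 7/4 (T(k) = 7*(¼) = 7/4)
f(M, C) = -23 - C/2 - M/2 (f(M, C) = -((M + (C + (-6)²)) + 10)/2 = -((M + (C + 36)) + 10)/2 = -((M + (36 + C)) + 10)/2 = -((36 + C + M) + 10)/2 = -(46 + C + M)/2 = -23 - C/2 - M/2)
f(148, -157) + T(151) = (-23 - ½*(-157) - ½*148) + 7/4 = (-23 + 157/2 - 74) + 7/4 = -37/2 + 7/4 = -67/4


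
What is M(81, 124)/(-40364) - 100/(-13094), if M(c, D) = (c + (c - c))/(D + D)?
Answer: 499983293/65537250784 ≈ 0.0076290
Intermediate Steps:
M(c, D) = c/(2*D) (M(c, D) = (c + 0)/((2*D)) = c*(1/(2*D)) = c/(2*D))
M(81, 124)/(-40364) - 100/(-13094) = ((½)*81/124)/(-40364) - 100/(-13094) = ((½)*81*(1/124))*(-1/40364) - 100*(-1/13094) = (81/248)*(-1/40364) + 50/6547 = -81/10010272 + 50/6547 = 499983293/65537250784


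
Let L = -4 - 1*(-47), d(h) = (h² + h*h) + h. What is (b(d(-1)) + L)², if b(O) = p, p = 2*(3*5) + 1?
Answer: 5476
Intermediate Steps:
d(h) = h + 2*h² (d(h) = (h² + h²) + h = 2*h² + h = h + 2*h²)
p = 31 (p = 2*15 + 1 = 30 + 1 = 31)
L = 43 (L = -4 + 47 = 43)
b(O) = 31
(b(d(-1)) + L)² = (31 + 43)² = 74² = 5476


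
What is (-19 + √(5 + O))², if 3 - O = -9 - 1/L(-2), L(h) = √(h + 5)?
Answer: (57 - √3*√(51 + √3))²/9 ≈ 219.26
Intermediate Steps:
L(h) = √(5 + h)
O = 12 + √3/3 (O = 3 - (-9 - 1/(√(5 - 2))) = 3 - (-9 - 1/(√3)) = 3 - (-9 - √3/3) = 3 + (9 + √3/3) = 12 + √3/3 ≈ 12.577)
(-19 + √(5 + O))² = (-19 + √(5 + (12 + √3/3)))² = (-19 + √(17 + √3/3))²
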